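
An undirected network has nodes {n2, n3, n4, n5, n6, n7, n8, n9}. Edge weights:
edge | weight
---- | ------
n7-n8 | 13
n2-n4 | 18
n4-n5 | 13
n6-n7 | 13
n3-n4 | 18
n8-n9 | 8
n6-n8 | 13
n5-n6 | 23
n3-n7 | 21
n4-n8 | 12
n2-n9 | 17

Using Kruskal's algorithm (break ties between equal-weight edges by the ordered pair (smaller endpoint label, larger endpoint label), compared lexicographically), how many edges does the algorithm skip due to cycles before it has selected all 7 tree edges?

2

Kruskal's algorithm — process edges by increasing weight (ties by edge label):
n8-n9 (8): add — endpoints in different components.
n4-n8 (12): add — endpoints in different components.
n4-n5 (13): add — endpoints in different components.
n6-n7 (13): add — endpoints in different components.
n6-n8 (13): add — endpoints in different components.
n7-n8 (13): skip — n7 and n8 already connected.
n2-n9 (17): add — endpoints in different components.
n2-n4 (18): skip — n4 and n2 already connected.
n3-n4 (18): add — endpoints in different components.
Edges rejected before the tree was complete: 2.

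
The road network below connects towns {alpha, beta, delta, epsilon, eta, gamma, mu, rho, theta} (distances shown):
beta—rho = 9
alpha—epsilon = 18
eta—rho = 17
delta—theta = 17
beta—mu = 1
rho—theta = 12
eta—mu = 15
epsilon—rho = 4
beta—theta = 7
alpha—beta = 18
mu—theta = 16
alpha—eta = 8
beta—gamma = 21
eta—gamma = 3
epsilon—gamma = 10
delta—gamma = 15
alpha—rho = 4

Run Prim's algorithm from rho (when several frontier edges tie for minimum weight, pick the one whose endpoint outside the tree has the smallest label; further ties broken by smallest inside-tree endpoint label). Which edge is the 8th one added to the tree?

delta-gamma

Grow the tree from rho using Prim:
Step 1: cheapest edge leaving the tree is alpha—rho (4); add alpha.
Step 2: cheapest edge leaving the tree is epsilon—rho (4); add epsilon.
Step 3: cheapest edge leaving the tree is alpha—eta (8); add eta.
Step 4: cheapest edge leaving the tree is eta—gamma (3); add gamma.
Step 5: cheapest edge leaving the tree is beta—rho (9); add beta.
Step 6: cheapest edge leaving the tree is beta—mu (1); add mu.
Step 7: cheapest edge leaving the tree is beta—theta (7); add theta.
Step 8: cheapest edge leaving the tree is delta—gamma (15); add delta.
The 8th edge added is delta—gamma.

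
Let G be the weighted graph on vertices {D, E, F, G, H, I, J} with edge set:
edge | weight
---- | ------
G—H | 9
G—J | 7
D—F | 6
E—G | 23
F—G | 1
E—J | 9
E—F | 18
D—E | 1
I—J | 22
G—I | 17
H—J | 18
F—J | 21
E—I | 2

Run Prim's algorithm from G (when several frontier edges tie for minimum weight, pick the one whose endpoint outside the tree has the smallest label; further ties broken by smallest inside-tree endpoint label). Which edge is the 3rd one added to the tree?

Prim, starting at G.
Step 1: cheapest edge leaving the tree is F—G (1); add F.
Step 2: cheapest edge leaving the tree is D—F (6); add D.
Step 3: cheapest edge leaving the tree is D—E (1); add E.
Step 4: cheapest edge leaving the tree is E—I (2); add I.
Step 5: cheapest edge leaving the tree is G—J (7); add J.
Step 6: cheapest edge leaving the tree is G—H (9); add H.
The 3rd edge added is D—E.

D-E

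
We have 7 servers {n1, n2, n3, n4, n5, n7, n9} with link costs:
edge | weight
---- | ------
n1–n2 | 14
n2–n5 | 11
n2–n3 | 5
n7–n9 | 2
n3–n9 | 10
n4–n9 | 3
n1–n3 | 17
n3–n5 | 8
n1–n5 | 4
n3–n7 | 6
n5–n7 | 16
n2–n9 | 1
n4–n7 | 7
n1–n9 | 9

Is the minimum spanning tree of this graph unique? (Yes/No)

Sort edges by weight, then run Kruskal:
n2–n9 (1): add — endpoints in different components.
n7–n9 (2): add — endpoints in different components.
n4–n9 (3): add — endpoints in different components.
n1–n5 (4): add — endpoints in different components.
n2–n3 (5): add — endpoints in different components.
n3–n7 (6): skip — n7 and n3 already connected.
n4–n7 (7): skip — n7 and n4 already connected.
n3–n5 (8): add — endpoints in different components.
Every non-tree edge has weight strictly greater than the heaviest edge on the tree path between its endpoints, so the MST is unique.

Yes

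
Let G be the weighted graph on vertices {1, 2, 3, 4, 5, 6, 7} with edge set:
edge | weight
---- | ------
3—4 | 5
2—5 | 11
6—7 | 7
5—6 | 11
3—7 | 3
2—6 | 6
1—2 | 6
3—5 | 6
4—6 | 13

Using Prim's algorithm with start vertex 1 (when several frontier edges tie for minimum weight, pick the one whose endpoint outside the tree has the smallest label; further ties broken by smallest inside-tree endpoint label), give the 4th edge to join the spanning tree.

Prim, starting at 1.
Step 1: frontier [1—2 6] → take 1—2 (6); add 2.
Step 2: frontier [2—6 6, 2—5 11] → take 2—6 (6); add 6.
Step 3: frontier [2—5 11, 6—7 7, 5—6 11, 4—6 13] → take 6—7 (7); add 7.
Step 4: frontier [2—5 11, 5—6 11, 4—6 13, 3—7 3] → take 3—7 (3); add 3.
Step 5: frontier [2—5 11, 3—4 5, 3—5 6, 5—6 11, 4—6 13] → take 3—4 (5); add 4.
Step 6: frontier [2—5 11, 3—5 6, 5—6 11] → take 3—5 (6); add 5.
The 4th edge added is 3—7.

3-7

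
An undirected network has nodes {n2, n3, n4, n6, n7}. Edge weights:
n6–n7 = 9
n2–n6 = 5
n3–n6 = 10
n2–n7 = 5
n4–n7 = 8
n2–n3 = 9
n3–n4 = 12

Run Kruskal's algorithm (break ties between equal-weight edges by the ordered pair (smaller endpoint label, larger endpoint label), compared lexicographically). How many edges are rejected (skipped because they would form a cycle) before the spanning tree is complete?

Sort edges by weight, then run Kruskal:
n2–n6 (5): add. Components now {n2,n6} {n4} {n3} {n7}
n2–n7 (5): add. Components now {n2,n6,n7} {n4} {n3}
n4–n7 (8): add. Components now {n2,n4,n6,n7} {n3}
n2–n3 (9): add. Components now {n2,n3,n4,n6,n7}
Edges rejected before the tree was complete: 0.

0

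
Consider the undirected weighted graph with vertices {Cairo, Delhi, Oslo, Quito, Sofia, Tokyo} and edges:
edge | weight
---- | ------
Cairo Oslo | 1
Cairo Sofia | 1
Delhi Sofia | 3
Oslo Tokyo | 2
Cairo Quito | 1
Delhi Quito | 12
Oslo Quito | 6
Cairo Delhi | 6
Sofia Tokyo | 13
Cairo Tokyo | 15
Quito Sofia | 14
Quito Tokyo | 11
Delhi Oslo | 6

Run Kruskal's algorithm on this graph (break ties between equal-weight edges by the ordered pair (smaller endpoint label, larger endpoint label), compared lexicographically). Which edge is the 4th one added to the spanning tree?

Kruskal: consider edges lightest-first.
Cairo Oslo (1): add — endpoints in different components.
Cairo Quito (1): add — endpoints in different components.
Cairo Sofia (1): add — endpoints in different components.
Oslo Tokyo (2): add — endpoints in different components.
Delhi Sofia (3): add — endpoints in different components.
The 4th edge added is Oslo Tokyo.

Oslo-Tokyo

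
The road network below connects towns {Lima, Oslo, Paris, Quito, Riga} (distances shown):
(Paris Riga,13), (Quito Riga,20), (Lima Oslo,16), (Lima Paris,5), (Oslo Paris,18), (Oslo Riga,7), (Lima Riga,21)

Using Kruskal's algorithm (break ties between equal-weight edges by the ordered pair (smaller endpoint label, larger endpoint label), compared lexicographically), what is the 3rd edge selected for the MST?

Paris-Riga

Kruskal's algorithm — process edges by increasing weight (ties by edge label):
Lima Paris (5): add — endpoints in different components.
Oslo Riga (7): add — endpoints in different components.
Paris Riga (13): add — endpoints in different components.
Lima Oslo (16): skip — Oslo and Lima already connected.
Oslo Paris (18): skip — Oslo and Paris already connected.
Quito Riga (20): add — endpoints in different components.
The 3rd edge added is Paris Riga.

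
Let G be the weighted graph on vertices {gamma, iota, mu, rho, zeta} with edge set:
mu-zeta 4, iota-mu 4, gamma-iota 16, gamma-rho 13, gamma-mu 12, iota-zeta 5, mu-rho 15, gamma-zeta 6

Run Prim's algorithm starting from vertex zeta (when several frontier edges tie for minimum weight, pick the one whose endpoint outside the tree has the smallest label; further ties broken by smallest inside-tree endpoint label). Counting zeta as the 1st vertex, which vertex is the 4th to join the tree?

gamma

Prim, starting at zeta.
Step 1: frontier [mu-zeta 4, iota-zeta 5, gamma-zeta 6] → take mu-zeta (4); add mu.
Step 2: frontier [iota-mu 4, gamma-mu 12, mu-rho 15, iota-zeta 5, gamma-zeta 6] → take iota-mu (4); add iota.
Step 3: frontier [gamma-iota 16, gamma-mu 12, mu-rho 15, gamma-zeta 6] → take gamma-zeta (6); add gamma.
Step 4: frontier [gamma-rho 13, mu-rho 15] → take gamma-rho (13); add rho.
Vertex order: zeta, mu, iota, gamma, rho. The 4th vertex is gamma.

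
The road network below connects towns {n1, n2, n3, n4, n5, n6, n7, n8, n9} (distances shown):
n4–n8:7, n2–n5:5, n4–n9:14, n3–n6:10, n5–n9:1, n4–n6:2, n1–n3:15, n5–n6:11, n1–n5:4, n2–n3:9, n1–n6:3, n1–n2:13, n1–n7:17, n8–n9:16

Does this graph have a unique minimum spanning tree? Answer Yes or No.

Yes

Kruskal's algorithm — process edges by increasing weight (ties by edge label):
n5–n9 (1): add — endpoints in different components.
n4–n6 (2): add — endpoints in different components.
n1–n6 (3): add — endpoints in different components.
n1–n5 (4): add — endpoints in different components.
n2–n5 (5): add — endpoints in different components.
n4–n8 (7): add — endpoints in different components.
n2–n3 (9): add — endpoints in different components.
n3–n6 (10): skip — n6 and n3 already connected.
n5–n6 (11): skip — n6 and n5 already connected.
n1–n2 (13): skip — n1 and n2 already connected.
n4–n9 (14): skip — n4 and n9 already connected.
n1–n3 (15): skip — n1 and n3 already connected.
n8–n9 (16): skip — n8 and n9 already connected.
n1–n7 (17): add — endpoints in different components.
Every non-tree edge has weight strictly greater than the heaviest edge on the tree path between its endpoints, so the MST is unique.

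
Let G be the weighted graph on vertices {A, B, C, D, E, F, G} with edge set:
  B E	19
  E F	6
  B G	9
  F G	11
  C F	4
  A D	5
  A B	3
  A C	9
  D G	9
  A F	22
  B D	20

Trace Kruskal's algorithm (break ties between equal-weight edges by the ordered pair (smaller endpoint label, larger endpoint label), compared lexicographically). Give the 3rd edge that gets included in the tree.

A-D

Sort edges by weight, then run Kruskal:
A B (3): add — endpoints in different components.
C F (4): add — endpoints in different components.
A D (5): add — endpoints in different components.
E F (6): add — endpoints in different components.
A C (9): add — endpoints in different components.
B G (9): add — endpoints in different components.
The 3rd edge added is A D.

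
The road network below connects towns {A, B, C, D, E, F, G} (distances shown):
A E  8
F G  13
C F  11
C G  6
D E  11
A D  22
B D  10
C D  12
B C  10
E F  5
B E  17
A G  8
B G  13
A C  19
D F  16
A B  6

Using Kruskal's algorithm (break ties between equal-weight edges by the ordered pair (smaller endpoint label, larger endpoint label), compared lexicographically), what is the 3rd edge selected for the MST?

C-G

Sort edges by weight, then run Kruskal:
E F (5): add — endpoints in different components.
A B (6): add — endpoints in different components.
C G (6): add — endpoints in different components.
A E (8): add — endpoints in different components.
A G (8): add — endpoints in different components.
B C (10): skip — B and C already connected.
B D (10): add — endpoints in different components.
The 3rd edge added is C G.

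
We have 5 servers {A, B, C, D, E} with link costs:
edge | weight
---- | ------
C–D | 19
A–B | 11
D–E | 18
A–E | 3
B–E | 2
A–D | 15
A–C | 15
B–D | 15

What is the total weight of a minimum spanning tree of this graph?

Kruskal's algorithm — process edges by increasing weight (ties by edge label):
B–E (2): add. Components now {A} {B,E} {C} {D}
A–E (3): add. Components now {A,B,E} {C} {D}
A–B (11): skip — A and B already connected.
A–C (15): add. Components now {A,B,C,E} {D}
A–D (15): add. Components now {A,B,C,D,E}
MST edges: B–E, A–E, A–C, A–D; total weight 2+3+15+15 = 35.

35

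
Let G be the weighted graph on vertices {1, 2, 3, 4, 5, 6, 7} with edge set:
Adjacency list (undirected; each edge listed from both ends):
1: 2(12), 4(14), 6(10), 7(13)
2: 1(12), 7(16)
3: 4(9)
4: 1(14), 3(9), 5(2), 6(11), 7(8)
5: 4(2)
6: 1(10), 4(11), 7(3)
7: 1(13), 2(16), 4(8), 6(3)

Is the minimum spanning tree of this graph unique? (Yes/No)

Sort edges by weight, then run Kruskal:
4-5 (2): add. Components now {1} {2} {3} {4,5} {6} {7}
6-7 (3): add. Components now {1} {2} {3} {4,5} {6,7}
4-7 (8): add. Components now {1} {2} {3} {4,5,6,7}
3-4 (9): add. Components now {1} {2} {3,4,5,6,7}
1-6 (10): add. Components now {1,3,4,5,6,7} {2}
4-6 (11): skip — 4 and 6 already connected.
1-2 (12): add. Components now {1,2,3,4,5,6,7}
Every non-tree edge has weight strictly greater than the heaviest edge on the tree path between its endpoints, so the MST is unique.

Yes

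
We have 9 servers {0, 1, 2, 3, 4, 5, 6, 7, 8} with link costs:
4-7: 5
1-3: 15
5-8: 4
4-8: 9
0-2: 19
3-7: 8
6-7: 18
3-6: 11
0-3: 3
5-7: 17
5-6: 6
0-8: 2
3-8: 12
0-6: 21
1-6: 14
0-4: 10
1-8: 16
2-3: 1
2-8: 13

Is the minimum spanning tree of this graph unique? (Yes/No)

Kruskal's algorithm — process edges by increasing weight (ties by edge label):
2-3 (1): add — endpoints in different components.
0-8 (2): add — endpoints in different components.
0-3 (3): add — endpoints in different components.
5-8 (4): add — endpoints in different components.
4-7 (5): add — endpoints in different components.
5-6 (6): add — endpoints in different components.
3-7 (8): add — endpoints in different components.
4-8 (9): skip — 4 and 8 already connected.
0-4 (10): skip — 0 and 4 already connected.
3-6 (11): skip — 3 and 6 already connected.
3-8 (12): skip — 3 and 8 already connected.
2-8 (13): skip — 2 and 8 already connected.
1-6 (14): add — endpoints in different components.
Every non-tree edge has weight strictly greater than the heaviest edge on the tree path between its endpoints, so the MST is unique.

Yes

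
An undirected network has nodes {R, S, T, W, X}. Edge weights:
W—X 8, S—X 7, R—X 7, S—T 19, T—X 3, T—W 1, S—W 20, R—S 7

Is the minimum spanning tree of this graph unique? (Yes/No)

Sort edges by weight, then run Kruskal:
T—W (1): add. Components now {T,W} {X} {S} {R}
T—X (3): add. Components now {T,W,X} {S} {R}
R—S (7): add. Components now {T,W,X} {R,S}
R—X (7): add. Components now {R,S,T,W,X}
Non-tree edge S—X has weight 7, equal to the heaviest edge on its tree cycle — swapping gives another MST of the same weight. Not unique.

No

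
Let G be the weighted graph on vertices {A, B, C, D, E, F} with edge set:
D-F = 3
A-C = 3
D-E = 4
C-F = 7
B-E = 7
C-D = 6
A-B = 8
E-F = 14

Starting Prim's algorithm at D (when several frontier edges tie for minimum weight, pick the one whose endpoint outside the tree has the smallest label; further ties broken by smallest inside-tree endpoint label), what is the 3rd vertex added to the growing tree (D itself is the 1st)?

E

Prim, starting at D.
Step 1: frontier [D-F 3, D-E 4, C-D 6] → take D-F (3); add F.
Step 2: frontier [D-E 4, C-D 6, C-F 7, E-F 14] → take D-E (4); add E.
Step 3: frontier [C-D 6, B-E 7, C-F 7] → take C-D (6); add C.
Step 4: frontier [A-C 3, B-E 7] → take A-C (3); add A.
Step 5: frontier [A-B 8, B-E 7] → take B-E (7); add B.
Vertex order: D, F, E, C, A, B. The 3rd vertex is E.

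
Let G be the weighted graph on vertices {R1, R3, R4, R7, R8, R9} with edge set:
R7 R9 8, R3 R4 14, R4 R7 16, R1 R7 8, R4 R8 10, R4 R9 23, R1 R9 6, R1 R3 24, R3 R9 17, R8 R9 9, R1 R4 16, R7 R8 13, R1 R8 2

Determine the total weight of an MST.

40

Kruskal: consider edges lightest-first.
R1 R8 (2): add. Components now {R4} {R9} {R7} {R1,R8} {R3}
R1 R9 (6): add. Components now {R4} {R1,R8,R9} {R7} {R3}
R1 R7 (8): add. Components now {R4} {R1,R7,R8,R9} {R3}
R7 R9 (8): skip — R9 and R7 already connected.
R8 R9 (9): skip — R9 and R8 already connected.
R4 R8 (10): add. Components now {R1,R4,R7,R8,R9} {R3}
R7 R8 (13): skip — R7 and R8 already connected.
R3 R4 (14): add. Components now {R1,R3,R4,R7,R8,R9}
MST edges: R1 R8, R1 R9, R1 R7, R4 R8, R3 R4; total weight 2+6+8+10+14 = 40.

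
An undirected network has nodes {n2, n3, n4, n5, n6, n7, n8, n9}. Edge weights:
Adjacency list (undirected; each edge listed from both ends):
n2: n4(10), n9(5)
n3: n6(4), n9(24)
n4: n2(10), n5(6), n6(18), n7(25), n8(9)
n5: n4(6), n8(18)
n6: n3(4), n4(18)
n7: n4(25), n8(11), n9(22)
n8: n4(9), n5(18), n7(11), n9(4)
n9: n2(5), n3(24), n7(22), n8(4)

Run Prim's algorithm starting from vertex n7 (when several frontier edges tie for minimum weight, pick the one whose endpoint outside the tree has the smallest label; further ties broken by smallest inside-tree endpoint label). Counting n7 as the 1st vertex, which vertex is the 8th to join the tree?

Prim's algorithm from n7:
Step 1: cheapest edge leaving the tree is n7 n8 (11); add n8.
Step 2: cheapest edge leaving the tree is n8 n9 (4); add n9.
Step 3: cheapest edge leaving the tree is n2 n9 (5); add n2.
Step 4: cheapest edge leaving the tree is n4 n8 (9); add n4.
Step 5: cheapest edge leaving the tree is n4 n5 (6); add n5.
Step 6: cheapest edge leaving the tree is n4 n6 (18); add n6.
Step 7: cheapest edge leaving the tree is n3 n6 (4); add n3.
Vertex order: n7, n8, n9, n2, n4, n5, n6, n3. The 8th vertex is n3.

n3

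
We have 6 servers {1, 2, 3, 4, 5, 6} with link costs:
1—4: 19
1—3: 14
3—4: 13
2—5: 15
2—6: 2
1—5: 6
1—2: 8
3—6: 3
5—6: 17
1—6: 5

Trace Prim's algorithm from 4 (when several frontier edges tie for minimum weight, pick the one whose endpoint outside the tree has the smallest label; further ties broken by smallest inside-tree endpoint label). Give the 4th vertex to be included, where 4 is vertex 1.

2

Grow the tree from 4 using Prim:
Step 1: cheapest edge leaving the tree is 3—4 (13); add 3.
Step 2: cheapest edge leaving the tree is 3—6 (3); add 6.
Step 3: cheapest edge leaving the tree is 2—6 (2); add 2.
Step 4: cheapest edge leaving the tree is 1—6 (5); add 1.
Step 5: cheapest edge leaving the tree is 1—5 (6); add 5.
Vertex order: 4, 3, 6, 2, 1, 5. The 4th vertex is 2.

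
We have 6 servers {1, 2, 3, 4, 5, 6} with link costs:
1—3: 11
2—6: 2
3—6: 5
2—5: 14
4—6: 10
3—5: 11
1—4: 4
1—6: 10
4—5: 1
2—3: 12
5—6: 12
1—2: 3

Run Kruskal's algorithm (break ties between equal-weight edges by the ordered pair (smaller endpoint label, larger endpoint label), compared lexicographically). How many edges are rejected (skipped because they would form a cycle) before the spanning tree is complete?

0

Kruskal: consider edges lightest-first.
4—5 (1): add. Components now {1} {2} {3} {4,5} {6}
2—6 (2): add. Components now {1} {2,6} {3} {4,5}
1—2 (3): add. Components now {1,2,6} {3} {4,5}
1—4 (4): add. Components now {1,2,4,5,6} {3}
3—6 (5): add. Components now {1,2,3,4,5,6}
Edges rejected before the tree was complete: 0.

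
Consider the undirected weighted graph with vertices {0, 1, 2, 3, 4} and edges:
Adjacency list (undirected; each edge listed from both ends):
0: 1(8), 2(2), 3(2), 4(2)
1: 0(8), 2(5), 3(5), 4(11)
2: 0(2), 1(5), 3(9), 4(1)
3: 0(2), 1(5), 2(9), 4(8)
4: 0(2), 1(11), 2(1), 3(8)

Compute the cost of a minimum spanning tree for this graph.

10

Prim's algorithm from 2:
Step 1: frontier [2 4 1, 0 2 2, 1 2 5, 2 3 9] → take 2 4 (1); add 4.
Step 2: frontier [0 2 2, 1 2 5, 2 3 9, 0 4 2, 3 4 8, 1 4 11] → take 0 2 (2); add 0.
Step 3: frontier [0 3 2, 0 1 8, 1 2 5, 2 3 9, 3 4 8, 1 4 11] → take 0 3 (2); add 3.
Step 4: frontier [0 1 8, 1 2 5, 1 3 5, 1 4 11] → take 1 2 (5); add 1.
MST edges: 2 4, 0 2, 0 3, 1 2; total weight 1+2+2+5 = 10.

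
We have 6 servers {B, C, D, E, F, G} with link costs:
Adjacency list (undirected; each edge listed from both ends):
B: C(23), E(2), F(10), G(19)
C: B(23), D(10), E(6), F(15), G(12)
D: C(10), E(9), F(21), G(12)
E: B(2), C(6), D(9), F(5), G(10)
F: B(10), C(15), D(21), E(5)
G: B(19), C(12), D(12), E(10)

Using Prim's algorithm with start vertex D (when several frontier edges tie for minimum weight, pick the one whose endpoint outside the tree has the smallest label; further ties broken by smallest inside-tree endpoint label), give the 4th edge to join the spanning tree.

C-E

Grow the tree from D using Prim:
Step 1: cheapest edge leaving the tree is D-E (9); add E.
Step 2: cheapest edge leaving the tree is B-E (2); add B.
Step 3: cheapest edge leaving the tree is E-F (5); add F.
Step 4: cheapest edge leaving the tree is C-E (6); add C.
Step 5: cheapest edge leaving the tree is E-G (10); add G.
The 4th edge added is C-E.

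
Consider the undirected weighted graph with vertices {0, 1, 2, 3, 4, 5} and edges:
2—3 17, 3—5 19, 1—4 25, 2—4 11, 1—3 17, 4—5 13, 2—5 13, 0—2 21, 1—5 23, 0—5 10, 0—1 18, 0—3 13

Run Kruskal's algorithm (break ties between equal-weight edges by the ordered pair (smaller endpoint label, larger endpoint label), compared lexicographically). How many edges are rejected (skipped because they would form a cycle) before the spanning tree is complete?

1

Kruskal: consider edges lightest-first.
0—5 (10): add. Components now {0,5} {1} {2} {3} {4}
2—4 (11): add. Components now {0,5} {1} {2,4} {3}
0—3 (13): add. Components now {0,3,5} {1} {2,4}
2—5 (13): add. Components now {0,2,3,4,5} {1}
4—5 (13): skip — 4 and 5 already connected.
1—3 (17): add. Components now {0,1,2,3,4,5}
Edges rejected before the tree was complete: 1.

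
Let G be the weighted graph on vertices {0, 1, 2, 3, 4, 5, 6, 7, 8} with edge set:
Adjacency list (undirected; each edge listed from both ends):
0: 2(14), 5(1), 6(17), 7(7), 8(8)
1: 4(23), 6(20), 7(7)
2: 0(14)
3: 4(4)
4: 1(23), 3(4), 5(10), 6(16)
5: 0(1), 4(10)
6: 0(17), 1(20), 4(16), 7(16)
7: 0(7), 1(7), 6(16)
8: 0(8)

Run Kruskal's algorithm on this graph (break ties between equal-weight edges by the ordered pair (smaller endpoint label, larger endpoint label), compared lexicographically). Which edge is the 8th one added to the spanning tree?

4-6

Sort edges by weight, then run Kruskal:
0-5 (1): add — endpoints in different components.
3-4 (4): add — endpoints in different components.
0-7 (7): add — endpoints in different components.
1-7 (7): add — endpoints in different components.
0-8 (8): add — endpoints in different components.
4-5 (10): add — endpoints in different components.
0-2 (14): add — endpoints in different components.
4-6 (16): add — endpoints in different components.
The 8th edge added is 4-6.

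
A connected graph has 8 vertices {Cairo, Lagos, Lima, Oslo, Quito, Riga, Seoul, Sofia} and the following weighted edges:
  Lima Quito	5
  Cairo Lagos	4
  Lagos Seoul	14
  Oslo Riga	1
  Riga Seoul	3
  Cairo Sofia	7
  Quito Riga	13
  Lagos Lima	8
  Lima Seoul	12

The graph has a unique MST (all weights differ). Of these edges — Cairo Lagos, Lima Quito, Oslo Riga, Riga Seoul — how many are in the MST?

4

Kruskal's algorithm — process edges by increasing weight (ties by edge label):
Oslo Riga (1): add — endpoints in different components.
Riga Seoul (3): add — endpoints in different components.
Cairo Lagos (4): add — endpoints in different components.
Lima Quito (5): add — endpoints in different components.
Cairo Sofia (7): add — endpoints in different components.
Lagos Lima (8): add — endpoints in different components.
Lima Seoul (12): add — endpoints in different components.
MST edge set: {Oslo Riga, Riga Seoul, Cairo Lagos, Lima Quito, Cairo Sofia, Lagos Lima, Lima Seoul}.
Of the listed edges, {Cairo Lagos, Lima Quito, Oslo Riga, Riga Seoul} are in the MST → 4.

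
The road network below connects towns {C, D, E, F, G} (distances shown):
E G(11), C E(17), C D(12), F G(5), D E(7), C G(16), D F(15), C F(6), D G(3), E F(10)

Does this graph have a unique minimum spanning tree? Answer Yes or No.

Sort edges by weight, then run Kruskal:
D G (3): add. Components now {C} {D,G} {E} {F}
F G (5): add. Components now {C} {D,F,G} {E}
C F (6): add. Components now {C,D,F,G} {E}
D E (7): add. Components now {C,D,E,F,G}
Every non-tree edge has weight strictly greater than the heaviest edge on the tree path between its endpoints, so the MST is unique.

Yes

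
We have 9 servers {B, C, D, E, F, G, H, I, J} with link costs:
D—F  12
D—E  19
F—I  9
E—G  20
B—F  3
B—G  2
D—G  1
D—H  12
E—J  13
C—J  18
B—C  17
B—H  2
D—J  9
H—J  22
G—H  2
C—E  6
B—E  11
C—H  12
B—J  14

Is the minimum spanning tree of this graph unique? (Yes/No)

Kruskal's algorithm — process edges by increasing weight (ties by edge label):
D—G (1): add — endpoints in different components.
B—G (2): add — endpoints in different components.
B—H (2): add — endpoints in different components.
G—H (2): skip — G and H already connected.
B—F (3): add — endpoints in different components.
C—E (6): add — endpoints in different components.
D—J (9): add — endpoints in different components.
F—I (9): add — endpoints in different components.
B—E (11): add — endpoints in different components.
Non-tree edge G—H has weight 2, equal to the heaviest edge on its tree cycle — swapping gives another MST of the same weight. Not unique.

No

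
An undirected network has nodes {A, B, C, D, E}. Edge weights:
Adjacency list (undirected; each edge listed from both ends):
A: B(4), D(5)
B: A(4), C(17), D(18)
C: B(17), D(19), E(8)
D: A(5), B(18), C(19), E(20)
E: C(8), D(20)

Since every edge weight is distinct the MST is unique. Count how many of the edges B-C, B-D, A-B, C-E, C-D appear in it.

3

Kruskal's algorithm — process edges by increasing weight (ties by edge label):
A-B (4): add. Components now {A,B} {C} {D} {E}
A-D (5): add. Components now {A,B,D} {C} {E}
C-E (8): add. Components now {A,B,D} {C,E}
B-C (17): add. Components now {A,B,C,D,E}
MST edge set: {A-B, A-D, C-E, B-C}.
Of the listed edges, {B-C, A-B, C-E} are in the MST → 3.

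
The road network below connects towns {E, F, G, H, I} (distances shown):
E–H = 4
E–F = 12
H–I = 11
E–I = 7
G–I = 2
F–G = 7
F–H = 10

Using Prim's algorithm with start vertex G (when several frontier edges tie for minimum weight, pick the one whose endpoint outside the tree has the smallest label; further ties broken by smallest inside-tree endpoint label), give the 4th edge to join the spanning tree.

Prim, starting at G.
Step 1: cheapest edge leaving the tree is G–I (2); add I.
Step 2: cheapest edge leaving the tree is E–I (7); add E.
Step 3: cheapest edge leaving the tree is E–H (4); add H.
Step 4: cheapest edge leaving the tree is F–G (7); add F.
The 4th edge added is F–G.

F-G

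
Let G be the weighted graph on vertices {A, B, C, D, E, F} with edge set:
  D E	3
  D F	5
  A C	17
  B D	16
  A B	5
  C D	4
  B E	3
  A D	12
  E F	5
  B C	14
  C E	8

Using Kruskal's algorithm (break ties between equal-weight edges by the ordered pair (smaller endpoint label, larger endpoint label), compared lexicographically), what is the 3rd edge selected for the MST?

Kruskal's algorithm — process edges by increasing weight (ties by edge label):
B E (3): add — endpoints in different components.
D E (3): add — endpoints in different components.
C D (4): add — endpoints in different components.
A B (5): add — endpoints in different components.
D F (5): add — endpoints in different components.
The 3rd edge added is C D.

C-D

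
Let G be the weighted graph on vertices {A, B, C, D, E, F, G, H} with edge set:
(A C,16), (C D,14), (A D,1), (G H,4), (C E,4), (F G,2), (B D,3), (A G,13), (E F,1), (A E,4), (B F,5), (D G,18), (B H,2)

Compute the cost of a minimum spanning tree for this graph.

17

Sort edges by weight, then run Kruskal:
A D (1): add — endpoints in different components.
E F (1): add — endpoints in different components.
B H (2): add — endpoints in different components.
F G (2): add — endpoints in different components.
B D (3): add — endpoints in different components.
A E (4): add — endpoints in different components.
C E (4): add — endpoints in different components.
MST edges: A D, E F, B H, F G, B D, A E, C E; total weight 1+1+2+2+3+4+4 = 17.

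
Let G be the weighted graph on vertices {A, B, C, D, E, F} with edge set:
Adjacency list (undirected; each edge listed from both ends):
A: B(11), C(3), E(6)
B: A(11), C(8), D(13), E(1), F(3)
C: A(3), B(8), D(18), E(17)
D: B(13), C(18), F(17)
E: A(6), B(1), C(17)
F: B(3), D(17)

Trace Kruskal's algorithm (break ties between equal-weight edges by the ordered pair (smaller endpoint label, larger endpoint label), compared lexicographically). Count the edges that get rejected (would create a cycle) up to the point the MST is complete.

2

Kruskal: consider edges lightest-first.
B E (1): add. Components now {A} {B,E} {C} {D} {F}
A C (3): add. Components now {A,C} {B,E} {D} {F}
B F (3): add. Components now {A,C} {B,E,F} {D}
A E (6): add. Components now {A,B,C,E,F} {D}
B C (8): skip — B and C already connected.
A B (11): skip — A and B already connected.
B D (13): add. Components now {A,B,C,D,E,F}
Edges rejected before the tree was complete: 2.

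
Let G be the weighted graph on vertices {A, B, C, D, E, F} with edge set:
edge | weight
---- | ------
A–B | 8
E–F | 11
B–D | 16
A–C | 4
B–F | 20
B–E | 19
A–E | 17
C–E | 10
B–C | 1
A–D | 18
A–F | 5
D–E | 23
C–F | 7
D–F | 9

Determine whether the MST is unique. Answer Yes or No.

Yes

Kruskal: consider edges lightest-first.
B–C (1): add. Components now {A} {B,C} {D} {E} {F}
A–C (4): add. Components now {A,B,C} {D} {E} {F}
A–F (5): add. Components now {A,B,C,F} {D} {E}
C–F (7): skip — C and F already connected.
A–B (8): skip — A and B already connected.
D–F (9): add. Components now {A,B,C,D,F} {E}
C–E (10): add. Components now {A,B,C,D,E,F}
Every non-tree edge has weight strictly greater than the heaviest edge on the tree path between its endpoints, so the MST is unique.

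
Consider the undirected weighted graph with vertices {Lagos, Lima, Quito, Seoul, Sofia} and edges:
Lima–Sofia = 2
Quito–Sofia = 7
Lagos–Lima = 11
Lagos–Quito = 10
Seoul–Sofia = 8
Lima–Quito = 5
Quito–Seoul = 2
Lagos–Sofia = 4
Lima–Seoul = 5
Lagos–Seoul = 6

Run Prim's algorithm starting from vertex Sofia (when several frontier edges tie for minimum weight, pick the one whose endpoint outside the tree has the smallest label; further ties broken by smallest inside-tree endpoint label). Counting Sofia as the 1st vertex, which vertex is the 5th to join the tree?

Grow the tree from Sofia using Prim:
Step 1: cheapest edge leaving the tree is Lima–Sofia (2); add Lima.
Step 2: cheapest edge leaving the tree is Lagos–Sofia (4); add Lagos.
Step 3: cheapest edge leaving the tree is Lima–Quito (5); add Quito.
Step 4: cheapest edge leaving the tree is Quito–Seoul (2); add Seoul.
Vertex order: Sofia, Lima, Lagos, Quito, Seoul. The 5th vertex is Seoul.

Seoul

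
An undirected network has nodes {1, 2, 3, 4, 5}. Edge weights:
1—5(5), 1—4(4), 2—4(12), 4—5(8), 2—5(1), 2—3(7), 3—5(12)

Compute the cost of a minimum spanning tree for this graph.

17

Sort edges by weight, then run Kruskal:
2—5 (1): add — endpoints in different components.
1—4 (4): add — endpoints in different components.
1—5 (5): add — endpoints in different components.
2—3 (7): add — endpoints in different components.
MST edges: 2—5, 1—4, 1—5, 2—3; total weight 1+4+5+7 = 17.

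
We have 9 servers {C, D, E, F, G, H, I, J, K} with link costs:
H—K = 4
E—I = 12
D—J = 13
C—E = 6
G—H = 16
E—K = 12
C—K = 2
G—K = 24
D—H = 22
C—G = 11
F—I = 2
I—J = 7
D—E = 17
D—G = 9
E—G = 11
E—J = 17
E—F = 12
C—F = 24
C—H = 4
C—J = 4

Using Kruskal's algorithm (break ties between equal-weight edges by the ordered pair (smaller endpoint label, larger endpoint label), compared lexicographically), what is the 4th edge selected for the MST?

C-J

Sort edges by weight, then run Kruskal:
C—K (2): add — endpoints in different components.
F—I (2): add — endpoints in different components.
C—H (4): add — endpoints in different components.
C—J (4): add — endpoints in different components.
H—K (4): skip — H and K already connected.
C—E (6): add — endpoints in different components.
I—J (7): add — endpoints in different components.
D—G (9): add — endpoints in different components.
C—G (11): add — endpoints in different components.
The 4th edge added is C—J.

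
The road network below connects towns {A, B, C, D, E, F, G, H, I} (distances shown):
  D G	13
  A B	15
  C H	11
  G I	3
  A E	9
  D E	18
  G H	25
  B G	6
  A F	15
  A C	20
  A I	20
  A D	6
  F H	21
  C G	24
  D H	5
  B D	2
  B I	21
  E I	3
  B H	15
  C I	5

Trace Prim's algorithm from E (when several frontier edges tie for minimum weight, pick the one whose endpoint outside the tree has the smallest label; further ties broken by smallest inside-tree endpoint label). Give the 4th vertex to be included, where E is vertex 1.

C

Grow the tree from E using Prim:
Step 1: cheapest edge leaving the tree is E I (3); add I.
Step 2: cheapest edge leaving the tree is G I (3); add G.
Step 3: cheapest edge leaving the tree is C I (5); add C.
Step 4: cheapest edge leaving the tree is B G (6); add B.
Step 5: cheapest edge leaving the tree is B D (2); add D.
Step 6: cheapest edge leaving the tree is D H (5); add H.
Step 7: cheapest edge leaving the tree is A D (6); add A.
Step 8: cheapest edge leaving the tree is A F (15); add F.
Vertex order: E, I, G, C, B, D, H, A, F. The 4th vertex is C.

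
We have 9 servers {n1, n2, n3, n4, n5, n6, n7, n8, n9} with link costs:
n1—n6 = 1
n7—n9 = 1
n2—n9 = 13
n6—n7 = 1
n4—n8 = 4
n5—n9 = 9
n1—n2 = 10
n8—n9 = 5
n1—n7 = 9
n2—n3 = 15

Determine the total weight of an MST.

46

Sort edges by weight, then run Kruskal:
n1—n6 (1): add — endpoints in different components.
n6—n7 (1): add — endpoints in different components.
n7—n9 (1): add — endpoints in different components.
n4—n8 (4): add — endpoints in different components.
n8—n9 (5): add — endpoints in different components.
n1—n7 (9): skip — n7 and n1 already connected.
n5—n9 (9): add — endpoints in different components.
n1—n2 (10): add — endpoints in different components.
n2—n9 (13): skip — n9 and n2 already connected.
n2—n3 (15): add — endpoints in different components.
MST edges: n1—n6, n6—n7, n7—n9, n4—n8, n8—n9, n5—n9, n1—n2, n2—n3; total weight 1+1+1+4+5+9+10+15 = 46.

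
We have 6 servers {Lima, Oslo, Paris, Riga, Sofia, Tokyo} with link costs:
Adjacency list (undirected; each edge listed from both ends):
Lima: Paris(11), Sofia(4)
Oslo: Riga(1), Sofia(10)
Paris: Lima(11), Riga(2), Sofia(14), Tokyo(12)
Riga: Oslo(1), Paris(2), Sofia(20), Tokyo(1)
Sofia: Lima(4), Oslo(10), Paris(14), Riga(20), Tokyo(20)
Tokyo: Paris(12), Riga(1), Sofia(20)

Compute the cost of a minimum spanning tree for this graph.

Prim's algorithm from Tokyo:
Step 1: frontier [Riga-Tokyo 1, Paris-Tokyo 12, Sofia-Tokyo 20] → take Riga-Tokyo (1); add Riga.
Step 2: frontier [Oslo-Riga 1, Paris-Riga 2, Riga-Sofia 20, Paris-Tokyo 12, Sofia-Tokyo 20] → take Oslo-Riga (1); add Oslo.
Step 3: frontier [Oslo-Sofia 10, Paris-Riga 2, Riga-Sofia 20, Paris-Tokyo 12, Sofia-Tokyo 20] → take Paris-Riga (2); add Paris.
Step 4: frontier [Oslo-Sofia 10, Lima-Paris 11, Paris-Sofia 14, Riga-Sofia 20, Sofia-Tokyo 20] → take Oslo-Sofia (10); add Sofia.
Step 5: frontier [Lima-Paris 11, Lima-Sofia 4] → take Lima-Sofia (4); add Lima.
MST edges: Riga-Tokyo, Oslo-Riga, Paris-Riga, Oslo-Sofia, Lima-Sofia; total weight 1+1+2+10+4 = 18.

18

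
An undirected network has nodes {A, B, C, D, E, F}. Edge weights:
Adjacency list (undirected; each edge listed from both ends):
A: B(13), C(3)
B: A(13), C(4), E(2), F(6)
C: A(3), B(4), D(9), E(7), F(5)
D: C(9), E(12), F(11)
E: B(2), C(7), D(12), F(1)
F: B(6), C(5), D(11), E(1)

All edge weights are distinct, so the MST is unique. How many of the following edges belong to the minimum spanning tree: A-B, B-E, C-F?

Kruskal: consider edges lightest-first.
E-F (1): add. Components now {A} {B} {C} {D} {E,F}
B-E (2): add. Components now {A} {B,E,F} {C} {D}
A-C (3): add. Components now {A,C} {B,E,F} {D}
B-C (4): add. Components now {A,B,C,E,F} {D}
C-F (5): skip — C and F already connected.
B-F (6): skip — B and F already connected.
C-E (7): skip — C and E already connected.
C-D (9): add. Components now {A,B,C,D,E,F}
MST edge set: {E-F, B-E, A-C, B-C, C-D}.
Of the listed edges, {B-E} are in the MST → 1.

1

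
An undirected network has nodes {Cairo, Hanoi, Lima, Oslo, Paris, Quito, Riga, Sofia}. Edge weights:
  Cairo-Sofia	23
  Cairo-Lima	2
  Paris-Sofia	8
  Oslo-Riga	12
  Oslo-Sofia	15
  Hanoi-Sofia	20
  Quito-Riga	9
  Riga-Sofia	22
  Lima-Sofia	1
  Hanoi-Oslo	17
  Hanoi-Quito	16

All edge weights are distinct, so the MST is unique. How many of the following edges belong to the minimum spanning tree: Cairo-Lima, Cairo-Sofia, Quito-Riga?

Kruskal's algorithm — process edges by increasing weight (ties by edge label):
Lima-Sofia (1): add — endpoints in different components.
Cairo-Lima (2): add — endpoints in different components.
Paris-Sofia (8): add — endpoints in different components.
Quito-Riga (9): add — endpoints in different components.
Oslo-Riga (12): add — endpoints in different components.
Oslo-Sofia (15): add — endpoints in different components.
Hanoi-Quito (16): add — endpoints in different components.
MST edge set: {Lima-Sofia, Cairo-Lima, Paris-Sofia, Quito-Riga, Oslo-Riga, Oslo-Sofia, Hanoi-Quito}.
Of the listed edges, {Cairo-Lima, Quito-Riga} are in the MST → 2.

2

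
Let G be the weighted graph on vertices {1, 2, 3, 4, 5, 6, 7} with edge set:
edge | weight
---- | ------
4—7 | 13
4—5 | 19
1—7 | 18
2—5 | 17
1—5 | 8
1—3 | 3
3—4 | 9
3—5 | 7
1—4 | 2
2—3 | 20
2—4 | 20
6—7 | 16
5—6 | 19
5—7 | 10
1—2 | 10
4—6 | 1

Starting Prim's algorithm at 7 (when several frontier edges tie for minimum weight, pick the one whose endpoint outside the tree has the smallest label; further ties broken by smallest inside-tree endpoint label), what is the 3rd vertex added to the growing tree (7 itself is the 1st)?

Prim, starting at 7.
Step 1: cheapest edge leaving the tree is 5—7 (10); add 5.
Step 2: cheapest edge leaving the tree is 3—5 (7); add 3.
Step 3: cheapest edge leaving the tree is 1—3 (3); add 1.
Step 4: cheapest edge leaving the tree is 1—4 (2); add 4.
Step 5: cheapest edge leaving the tree is 4—6 (1); add 6.
Step 6: cheapest edge leaving the tree is 1—2 (10); add 2.
Vertex order: 7, 5, 3, 1, 4, 6, 2. The 3rd vertex is 3.

3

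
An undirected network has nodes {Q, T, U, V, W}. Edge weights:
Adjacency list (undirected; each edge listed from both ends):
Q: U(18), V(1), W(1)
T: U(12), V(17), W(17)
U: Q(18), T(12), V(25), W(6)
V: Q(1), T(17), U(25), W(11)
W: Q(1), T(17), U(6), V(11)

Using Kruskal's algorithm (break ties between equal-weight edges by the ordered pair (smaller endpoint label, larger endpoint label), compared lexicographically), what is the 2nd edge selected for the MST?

Q-W

Sort edges by weight, then run Kruskal:
Q-V (1): add. Components now {U} {W} {Q,V} {T}
Q-W (1): add. Components now {U} {Q,V,W} {T}
U-W (6): add. Components now {Q,U,V,W} {T}
V-W (11): skip — W and V already connected.
T-U (12): add. Components now {Q,T,U,V,W}
The 2nd edge added is Q-W.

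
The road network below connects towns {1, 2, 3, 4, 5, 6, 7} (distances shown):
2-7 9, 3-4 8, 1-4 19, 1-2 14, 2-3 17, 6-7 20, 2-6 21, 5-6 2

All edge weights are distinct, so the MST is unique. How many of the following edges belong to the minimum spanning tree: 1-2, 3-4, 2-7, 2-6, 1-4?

3

Sort edges by weight, then run Kruskal:
5-6 (2): add — endpoints in different components.
3-4 (8): add — endpoints in different components.
2-7 (9): add — endpoints in different components.
1-2 (14): add — endpoints in different components.
2-3 (17): add — endpoints in different components.
1-4 (19): skip — 1 and 4 already connected.
6-7 (20): add — endpoints in different components.
MST edge set: {5-6, 3-4, 2-7, 1-2, 2-3, 6-7}.
Of the listed edges, {1-2, 3-4, 2-7} are in the MST → 3.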